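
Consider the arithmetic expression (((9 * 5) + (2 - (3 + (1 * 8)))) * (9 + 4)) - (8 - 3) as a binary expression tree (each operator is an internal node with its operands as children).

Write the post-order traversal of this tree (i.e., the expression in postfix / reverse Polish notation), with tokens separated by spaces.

9 5 * 2 3 1 8 * + - + 9 4 + * 8 3 - -

Post-order on an expression tree gives postfix notation: for each operator, emit left operand, right operand, then the operator.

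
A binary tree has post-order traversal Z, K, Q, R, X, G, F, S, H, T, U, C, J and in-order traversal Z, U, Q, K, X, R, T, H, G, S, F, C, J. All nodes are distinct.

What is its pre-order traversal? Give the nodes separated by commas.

The last element of post-order is the root; it splits in-order into left and right subtrees.
Root J: left subtree has 12 nodes {Z, U, Q, K, X, R, T, H, G, S, F, C}, right has 0 { }.
  Root C: left subtree has 11 nodes {Z, U, Q, K, X, R, T, H, G, S, F}, right has 0 { }.
    Root U: left subtree has 1 node {Z}, right has 9 {Q, K, X, R, T, H, G, S, F}.
      Root T: left subtree has 4 nodes {Q, K, X, R}, right has 4 {H, G, S, F}.
        Root X: left subtree has 2 nodes {Q, K}, right has 1 {R}.
          Root Q: left subtree has 0 nodes { }, right has 1 {K}.
        Root H: left subtree has 0 nodes { }, right has 3 {G, S, F}.
          Root S: left subtree has 1 node {G}, right has 1 {F}.

J, C, U, Z, T, X, Q, K, R, H, S, G, F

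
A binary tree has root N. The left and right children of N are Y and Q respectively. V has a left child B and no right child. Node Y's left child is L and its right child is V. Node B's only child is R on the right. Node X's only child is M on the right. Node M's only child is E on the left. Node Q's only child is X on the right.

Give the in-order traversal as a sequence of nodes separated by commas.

L, Y, B, R, V, N, Q, X, E, M

In-order visits the left subtree, then the node, then the right subtree.
At N: go left to Y.
  At Y: go left to L.
    L is a leaf — visit L.
  Visit Y.
  At Y: go right to V.
    At V: go left to B.
      At B: no left child.
      Visit B.
      At B: go right to R.
        R is a leaf — visit R.
    Visit V.
    At V: no right child.
Visit N.
At N: go right to Q.
  At Q: no left child.
  Visit Q.
  At Q: go right to X.
    At X: no left child.
    Visit X.
    At X: go right to M.
      At M: go left to E.
        E is a leaf — visit E.
      Visit M.
      At M: no right child.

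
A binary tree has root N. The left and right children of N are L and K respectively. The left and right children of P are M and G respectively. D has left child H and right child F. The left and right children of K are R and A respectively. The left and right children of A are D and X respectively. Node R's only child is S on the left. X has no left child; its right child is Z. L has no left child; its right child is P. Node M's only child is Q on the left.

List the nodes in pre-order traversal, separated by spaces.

N L P M Q G K R S A D H F X Z

Pre-order visits the node, then its left subtree, then its right subtree.
Visit N.
At N: go left to L.
  Visit L.
  At L: no left child.
  At L: go right to P.
    Visit P.
    At P: go left to M.
      Visit M.
      At M: go left to Q.
        Q is a leaf — visit Q.
      At M: no right child.
    At P: go right to G.
      G is a leaf — visit G.
At N: go right to K.
  Visit K.
  At K: go left to R.
    Visit R.
    At R: go left to S.
      S is a leaf — visit S.
    At R: no right child.
  At K: go right to A.
    Visit A.
    At A: go left to D.
      Visit D.
      At D: go left to H.
        H is a leaf — visit H.
      At D: go right to F.
        F is a leaf — visit F.
    At A: go right to X.
      Visit X.
      At X: no left child.
      At X: go right to Z.
        Z is a leaf — visit Z.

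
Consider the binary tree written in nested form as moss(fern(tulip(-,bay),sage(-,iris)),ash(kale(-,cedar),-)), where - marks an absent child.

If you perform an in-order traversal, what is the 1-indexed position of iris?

In-order visits the left subtree, then the node, then the right subtree.
At moss: go left to fern.
  At fern: go left to tulip.
    At tulip: no left child.
    Visit tulip.
    At tulip: go right to bay.
      bay is a leaf — visit bay.
  Visit fern.
  At fern: go right to sage.
    At sage: no left child.
    Visit sage.
    At sage: go right to iris.
      iris is a leaf — visit iris.
Visit moss.
At moss: go right to ash.
  At ash: go left to kale.
    At kale: no left child.
    Visit kale.
    At kale: go right to cedar.
      cedar is a leaf — visit cedar.
  Visit ash.
  At ash: no right child.
Full in-order sequence: tulip, bay, fern, sage, iris, moss, kale, cedar, ash.

5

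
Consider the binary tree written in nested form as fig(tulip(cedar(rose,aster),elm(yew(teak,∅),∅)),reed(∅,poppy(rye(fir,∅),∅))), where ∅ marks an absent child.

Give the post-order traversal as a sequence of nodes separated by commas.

Post-order visits the left subtree, then the right subtree, then the node.
At fig: go left to tulip.
  At tulip: go left to cedar.
    At cedar: go left to rose.
      rose is a leaf — visit rose.
    At cedar: go right to aster.
      aster is a leaf — visit aster.
    Visit cedar.
  At tulip: go right to elm.
    At elm: go left to yew.
      At yew: go left to teak.
        teak is a leaf — visit teak.
      At yew: no right child.
      Visit yew.
    At elm: no right child.
    Visit elm.
  Visit tulip.
At fig: go right to reed.
  At reed: no left child.
  At reed: go right to poppy.
    At poppy: go left to rye.
      At rye: go left to fir.
        fir is a leaf — visit fir.
      At rye: no right child.
      Visit rye.
    At poppy: no right child.
    Visit poppy.
  Visit reed.
Visit fig.

rose, aster, cedar, teak, yew, elm, tulip, fir, rye, poppy, reed, fig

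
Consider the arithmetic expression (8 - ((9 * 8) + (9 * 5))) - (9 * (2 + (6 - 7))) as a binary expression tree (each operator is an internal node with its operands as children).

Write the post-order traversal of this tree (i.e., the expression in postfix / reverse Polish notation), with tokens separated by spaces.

8 9 8 * 9 5 * + - 9 2 6 7 - + * -

Post-order on an expression tree gives postfix notation: for each operator, emit left operand, right operand, then the operator.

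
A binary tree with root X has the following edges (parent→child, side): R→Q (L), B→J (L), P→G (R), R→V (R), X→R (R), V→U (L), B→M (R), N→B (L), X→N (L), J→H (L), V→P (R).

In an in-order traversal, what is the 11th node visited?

In-order visits the left subtree, then the node, then the right subtree.
At X: go left to N.
  At N: go left to B.
    At B: go left to J.
      At J: go left to H.
        H is a leaf — visit H.
      Visit J.
      At J: no right child.
    Visit B.
    At B: go right to M.
      M is a leaf — visit M.
  Visit N.
  At N: no right child.
Visit X.
At X: go right to R.
  At R: go left to Q.
    Q is a leaf — visit Q.
  Visit R.
  At R: go right to V.
    At V: go left to U.
      U is a leaf — visit U.
    Visit V.
    At V: go right to P.
      At P: no left child.
      Visit P.
      At P: go right to G.
        G is a leaf — visit G.
Full in-order sequence: H, J, B, M, N, X, Q, R, U, V, P, G.

P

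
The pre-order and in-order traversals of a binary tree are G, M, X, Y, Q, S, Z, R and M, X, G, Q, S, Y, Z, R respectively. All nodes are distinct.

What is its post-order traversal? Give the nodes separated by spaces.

X M S Q R Z Y G

The first element of pre-order is the root; it splits in-order into left and right subtrees.
Root G: left subtree has 2 nodes {M, X}, right has 5 {Q, S, Y, Z, R}.
  Root M: left subtree has 0 nodes { }, right has 1 {X}.
  Root Y: left subtree has 2 nodes {Q, S}, right has 2 {Z, R}.
    Root Q: left subtree has 0 nodes { }, right has 1 {S}.
    Root Z: left subtree has 0 nodes { }, right has 1 {R}.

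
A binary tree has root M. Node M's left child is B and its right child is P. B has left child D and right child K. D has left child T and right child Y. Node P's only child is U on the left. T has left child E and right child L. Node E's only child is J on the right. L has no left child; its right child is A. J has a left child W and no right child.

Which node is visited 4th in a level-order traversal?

Level-order visits nodes level by level from the root, left to right within each level.
Level 0: M
Level 1: B, P
Level 2: D, K, U
Level 3: T, Y
Level 4: E, L
Level 5: J, A
Level 6: W
Full level-order sequence: M, B, P, D, K, U, T, Y, E, L, J, A, W.

D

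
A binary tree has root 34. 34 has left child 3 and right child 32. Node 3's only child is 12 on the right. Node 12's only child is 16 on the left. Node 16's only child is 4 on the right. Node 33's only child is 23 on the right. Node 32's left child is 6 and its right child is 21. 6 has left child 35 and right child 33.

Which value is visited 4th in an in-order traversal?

12

In-order visits the left subtree, then the node, then the right subtree.
At 34: go left to 3.
  At 3: no left child.
  Visit 3.
  At 3: go right to 12.
    At 12: go left to 16.
      At 16: no left child.
      Visit 16.
      At 16: go right to 4.
        4 is a leaf — visit 4.
    Visit 12.
    At 12: no right child.
Visit 34.
At 34: go right to 32.
  At 32: go left to 6.
    At 6: go left to 35.
      35 is a leaf — visit 35.
    Visit 6.
    At 6: go right to 33.
      At 33: no left child.
      Visit 33.
      At 33: go right to 23.
        23 is a leaf — visit 23.
  Visit 32.
  At 32: go right to 21.
    21 is a leaf — visit 21.
Full in-order sequence: 3, 16, 4, 12, 34, 35, 6, 33, 23, 32, 21.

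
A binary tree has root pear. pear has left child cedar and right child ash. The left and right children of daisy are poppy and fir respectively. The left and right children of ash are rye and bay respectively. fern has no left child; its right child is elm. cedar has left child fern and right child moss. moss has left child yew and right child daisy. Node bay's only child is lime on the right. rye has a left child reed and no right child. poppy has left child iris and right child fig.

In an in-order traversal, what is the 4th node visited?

In-order visits the left subtree, then the node, then the right subtree.
At pear: go left to cedar.
  At cedar: go left to fern.
    At fern: no left child.
    Visit fern.
    At fern: go right to elm.
      elm is a leaf — visit elm.
  Visit cedar.
  At cedar: go right to moss.
    At moss: go left to yew.
      yew is a leaf — visit yew.
    Visit moss.
    At moss: go right to daisy.
      At daisy: go left to poppy.
        At poppy: go left to iris.
          iris is a leaf — visit iris.
        Visit poppy.
        At poppy: go right to fig.
          fig is a leaf — visit fig.
      Visit daisy.
      At daisy: go right to fir.
        fir is a leaf — visit fir.
Visit pear.
At pear: go right to ash.
  At ash: go left to rye.
    At rye: go left to reed.
      reed is a leaf — visit reed.
    Visit rye.
    At rye: no right child.
  Visit ash.
  At ash: go right to bay.
    At bay: no left child.
    Visit bay.
    At bay: go right to lime.
      lime is a leaf — visit lime.
Full in-order sequence: fern, elm, cedar, yew, moss, iris, poppy, fig, daisy, fir, pear, reed, rye, ash, bay, lime.

yew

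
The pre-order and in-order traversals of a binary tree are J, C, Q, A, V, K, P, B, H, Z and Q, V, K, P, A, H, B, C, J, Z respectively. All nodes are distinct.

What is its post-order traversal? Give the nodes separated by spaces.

The first element of pre-order is the root; it splits in-order into left and right subtrees.
Root J: left subtree has 8 nodes {Q, V, K, P, A, H, B, C}, right has 1 {Z}.
  Root C: left subtree has 7 nodes {Q, V, K, P, A, H, B}, right has 0 { }.
    Root Q: left subtree has 0 nodes { }, right has 6 {V, K, P, A, H, B}.
      Root A: left subtree has 3 nodes {V, K, P}, right has 2 {H, B}.
        Root V: left subtree has 0 nodes { }, right has 2 {K, P}.
          Root K: left subtree has 0 nodes { }, right has 1 {P}.
        Root B: left subtree has 1 node {H}, right has 0 { }.

P K V H B A Q C Z J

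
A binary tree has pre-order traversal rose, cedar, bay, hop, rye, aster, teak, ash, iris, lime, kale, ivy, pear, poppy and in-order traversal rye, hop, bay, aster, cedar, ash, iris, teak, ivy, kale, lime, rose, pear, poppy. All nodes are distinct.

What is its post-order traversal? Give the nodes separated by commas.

The first element of pre-order is the root; it splits in-order into left and right subtrees.
Root rose: left subtree has 11 nodes {rye, hop, bay, aster, cedar, ash, iris, teak, ivy, kale, lime}, right has 2 {pear, poppy}.
  Root cedar: left subtree has 4 nodes {rye, hop, bay, aster}, right has 6 {ash, iris, teak, ivy, kale, lime}.
    Root bay: left subtree has 2 nodes {rye, hop}, right has 1 {aster}.
      Root hop: left subtree has 1 node {rye}, right has 0 { }.
    Root teak: left subtree has 2 nodes {ash, iris}, right has 3 {ivy, kale, lime}.
      Root ash: left subtree has 0 nodes { }, right has 1 {iris}.
      Root lime: left subtree has 2 nodes {ivy, kale}, right has 0 { }.
        Root kale: left subtree has 1 node {ivy}, right has 0 { }.
  Root pear: left subtree has 0 nodes { }, right has 1 {poppy}.

rye, hop, aster, bay, iris, ash, ivy, kale, lime, teak, cedar, poppy, pear, rose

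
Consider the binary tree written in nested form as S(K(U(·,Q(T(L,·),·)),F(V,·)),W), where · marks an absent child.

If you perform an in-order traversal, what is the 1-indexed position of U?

1

In-order visits the left subtree, then the node, then the right subtree.
At S: go left to K.
  At K: go left to U.
    At U: no left child.
    Visit U.
    At U: go right to Q.
      At Q: go left to T.
        At T: go left to L.
          L is a leaf — visit L.
        Visit T.
        At T: no right child.
      Visit Q.
      At Q: no right child.
  Visit K.
  At K: go right to F.
    At F: go left to V.
      V is a leaf — visit V.
    Visit F.
    At F: no right child.
Visit S.
At S: go right to W.
  W is a leaf — visit W.
Full in-order sequence: U, L, T, Q, K, V, F, S, W.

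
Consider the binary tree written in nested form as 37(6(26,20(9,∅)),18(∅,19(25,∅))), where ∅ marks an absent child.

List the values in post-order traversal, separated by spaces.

Post-order visits the left subtree, then the right subtree, then the node.
At 37: go left to 6.
  At 6: go left to 26.
    26 is a leaf — visit 26.
  At 6: go right to 20.
    At 20: go left to 9.
      9 is a leaf — visit 9.
    At 20: no right child.
    Visit 20.
  Visit 6.
At 37: go right to 18.
  At 18: no left child.
  At 18: go right to 19.
    At 19: go left to 25.
      25 is a leaf — visit 25.
    At 19: no right child.
    Visit 19.
  Visit 18.
Visit 37.

26 9 20 6 25 19 18 37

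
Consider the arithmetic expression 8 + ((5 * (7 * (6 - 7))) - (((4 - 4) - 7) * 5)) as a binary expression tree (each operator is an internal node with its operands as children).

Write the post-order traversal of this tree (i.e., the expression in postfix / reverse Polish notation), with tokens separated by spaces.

8 5 7 6 7 - * * 4 4 - 7 - 5 * - +

Post-order on an expression tree gives postfix notation: for each operator, emit left operand, right operand, then the operator.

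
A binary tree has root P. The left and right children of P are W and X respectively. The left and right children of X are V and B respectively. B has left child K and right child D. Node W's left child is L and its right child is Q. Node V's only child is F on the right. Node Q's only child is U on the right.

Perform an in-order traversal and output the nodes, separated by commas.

L, W, Q, U, P, V, F, X, K, B, D

In-order visits the left subtree, then the node, then the right subtree.
At P: go left to W.
  At W: go left to L.
    L is a leaf — visit L.
  Visit W.
  At W: go right to Q.
    At Q: no left child.
    Visit Q.
    At Q: go right to U.
      U is a leaf — visit U.
Visit P.
At P: go right to X.
  At X: go left to V.
    At V: no left child.
    Visit V.
    At V: go right to F.
      F is a leaf — visit F.
  Visit X.
  At X: go right to B.
    At B: go left to K.
      K is a leaf — visit K.
    Visit B.
    At B: go right to D.
      D is a leaf — visit D.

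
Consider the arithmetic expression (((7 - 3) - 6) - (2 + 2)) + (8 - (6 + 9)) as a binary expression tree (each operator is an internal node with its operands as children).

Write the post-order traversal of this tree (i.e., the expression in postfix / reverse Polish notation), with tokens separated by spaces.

Post-order on an expression tree gives postfix notation: for each operator, emit left operand, right operand, then the operator.

7 3 - 6 - 2 2 + - 8 6 9 + - +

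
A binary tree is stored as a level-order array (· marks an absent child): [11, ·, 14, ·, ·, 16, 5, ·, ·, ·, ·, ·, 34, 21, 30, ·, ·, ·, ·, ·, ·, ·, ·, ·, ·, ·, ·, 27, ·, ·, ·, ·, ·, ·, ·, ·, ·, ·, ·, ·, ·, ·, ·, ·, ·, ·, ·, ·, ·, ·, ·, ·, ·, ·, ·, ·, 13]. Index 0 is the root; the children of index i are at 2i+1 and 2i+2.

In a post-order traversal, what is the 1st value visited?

34

Post-order visits the left subtree, then the right subtree, then the node.
At 11: no left child.
At 11: go right to 14.
  At 14: go left to 16.
    At 16: no left child.
    At 16: go right to 34.
      34 is a leaf — visit 34.
    Visit 16.
  At 14: go right to 5.
    At 5: go left to 21.
      At 21: go left to 27.
        At 27: no left child.
        At 27: go right to 13.
          13 is a leaf — visit 13.
        Visit 27.
      At 21: no right child.
      Visit 21.
    At 5: go right to 30.
      30 is a leaf — visit 30.
    Visit 5.
  Visit 14.
Visit 11.
Full post-order sequence: 34, 16, 13, 27, 21, 30, 5, 14, 11.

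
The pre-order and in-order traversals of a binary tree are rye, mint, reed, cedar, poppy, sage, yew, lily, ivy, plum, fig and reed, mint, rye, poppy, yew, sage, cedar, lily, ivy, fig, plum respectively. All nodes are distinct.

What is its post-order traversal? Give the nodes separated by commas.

reed, mint, yew, sage, poppy, fig, plum, ivy, lily, cedar, rye

The first element of pre-order is the root; it splits in-order into left and right subtrees.
Root rye: left subtree has 2 nodes {reed, mint}, right has 8 {poppy, yew, sage, cedar, lily, ivy, fig, plum}.
  Root mint: left subtree has 1 node {reed}, right has 0 { }.
  Root cedar: left subtree has 3 nodes {poppy, yew, sage}, right has 4 {lily, ivy, fig, plum}.
    Root poppy: left subtree has 0 nodes { }, right has 2 {yew, sage}.
      Root sage: left subtree has 1 node {yew}, right has 0 { }.
    Root lily: left subtree has 0 nodes { }, right has 3 {ivy, fig, plum}.
      Root ivy: left subtree has 0 nodes { }, right has 2 {fig, plum}.
        Root plum: left subtree has 1 node {fig}, right has 0 { }.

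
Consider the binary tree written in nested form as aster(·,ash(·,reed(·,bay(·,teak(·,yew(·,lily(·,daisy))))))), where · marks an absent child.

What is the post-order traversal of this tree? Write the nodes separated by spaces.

Post-order visits the left subtree, then the right subtree, then the node.
At aster: no left child.
At aster: go right to ash.
  At ash: no left child.
  At ash: go right to reed.
    At reed: no left child.
    At reed: go right to bay.
      At bay: no left child.
      At bay: go right to teak.
        At teak: no left child.
        At teak: go right to yew.
          At yew: no left child.
          At yew: go right to lily.
            At lily: no left child.
            At lily: go right to daisy.
              daisy is a leaf — visit daisy.
            Visit lily.
          Visit yew.
        Visit teak.
      Visit bay.
    Visit reed.
  Visit ash.
Visit aster.

daisy lily yew teak bay reed ash aster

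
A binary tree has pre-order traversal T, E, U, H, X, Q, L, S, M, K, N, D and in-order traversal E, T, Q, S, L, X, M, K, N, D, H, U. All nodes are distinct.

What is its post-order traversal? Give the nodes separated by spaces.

The first element of pre-order is the root; it splits in-order into left and right subtrees.
Root T: left subtree has 1 node {E}, right has 10 {Q, S, L, X, M, K, N, D, H, U}.
  Root U: left subtree has 9 nodes {Q, S, L, X, M, K, N, D, H}, right has 0 { }.
    Root H: left subtree has 8 nodes {Q, S, L, X, M, K, N, D}, right has 0 { }.
      Root X: left subtree has 3 nodes {Q, S, L}, right has 4 {M, K, N, D}.
        Root Q: left subtree has 0 nodes { }, right has 2 {S, L}.
          Root L: left subtree has 1 node {S}, right has 0 { }.
        Root M: left subtree has 0 nodes { }, right has 3 {K, N, D}.
          Root K: left subtree has 0 nodes { }, right has 2 {N, D}.
            Root N: left subtree has 0 nodes { }, right has 1 {D}.

E S L Q D N K M X H U T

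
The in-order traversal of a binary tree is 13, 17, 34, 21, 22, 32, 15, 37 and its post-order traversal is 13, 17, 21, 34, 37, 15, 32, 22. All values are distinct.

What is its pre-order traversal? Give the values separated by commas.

22, 34, 17, 13, 21, 32, 15, 37

The last element of post-order is the root; it splits in-order into left and right subtrees.
Root 22: left subtree has 4 nodes {13, 17, 34, 21}, right has 3 {32, 15, 37}.
  Root 34: left subtree has 2 nodes {13, 17}, right has 1 {21}.
    Root 17: left subtree has 1 node {13}, right has 0 { }.
  Root 32: left subtree has 0 nodes { }, right has 2 {15, 37}.
    Root 15: left subtree has 0 nodes { }, right has 1 {37}.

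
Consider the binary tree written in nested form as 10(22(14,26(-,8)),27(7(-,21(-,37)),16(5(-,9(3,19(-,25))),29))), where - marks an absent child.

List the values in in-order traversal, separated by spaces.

In-order visits the left subtree, then the node, then the right subtree.
At 10: go left to 22.
  At 22: go left to 14.
    14 is a leaf — visit 14.
  Visit 22.
  At 22: go right to 26.
    At 26: no left child.
    Visit 26.
    At 26: go right to 8.
      8 is a leaf — visit 8.
Visit 10.
At 10: go right to 27.
  At 27: go left to 7.
    At 7: no left child.
    Visit 7.
    At 7: go right to 21.
      At 21: no left child.
      Visit 21.
      At 21: go right to 37.
        37 is a leaf — visit 37.
  Visit 27.
  At 27: go right to 16.
    At 16: go left to 5.
      At 5: no left child.
      Visit 5.
      At 5: go right to 9.
        At 9: go left to 3.
          3 is a leaf — visit 3.
        Visit 9.
        At 9: go right to 19.
          At 19: no left child.
          Visit 19.
          At 19: go right to 25.
            25 is a leaf — visit 25.
    Visit 16.
    At 16: go right to 29.
      29 is a leaf — visit 29.

14 22 26 8 10 7 21 37 27 5 3 9 19 25 16 29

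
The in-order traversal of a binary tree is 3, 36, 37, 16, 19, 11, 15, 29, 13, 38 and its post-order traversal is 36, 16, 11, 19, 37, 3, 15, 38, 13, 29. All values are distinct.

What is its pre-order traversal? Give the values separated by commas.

The last element of post-order is the root; it splits in-order into left and right subtrees.
Root 29: left subtree has 7 nodes {3, 36, 37, 16, 19, 11, 15}, right has 2 {13, 38}.
  Root 15: left subtree has 6 nodes {3, 36, 37, 16, 19, 11}, right has 0 { }.
    Root 3: left subtree has 0 nodes { }, right has 5 {36, 37, 16, 19, 11}.
      Root 37: left subtree has 1 node {36}, right has 3 {16, 19, 11}.
        Root 19: left subtree has 1 node {16}, right has 1 {11}.
  Root 13: left subtree has 0 nodes { }, right has 1 {38}.

29, 15, 3, 37, 36, 19, 16, 11, 13, 38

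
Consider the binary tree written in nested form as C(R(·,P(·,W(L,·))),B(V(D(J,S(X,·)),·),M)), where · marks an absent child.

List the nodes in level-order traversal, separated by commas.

C, R, B, P, V, M, W, D, L, J, S, X

Level-order visits nodes level by level from the root, left to right within each level.
Level 0: C
Level 1: R, B
Level 2: P, V, M
Level 3: W, D
Level 4: L, J, S
Level 5: X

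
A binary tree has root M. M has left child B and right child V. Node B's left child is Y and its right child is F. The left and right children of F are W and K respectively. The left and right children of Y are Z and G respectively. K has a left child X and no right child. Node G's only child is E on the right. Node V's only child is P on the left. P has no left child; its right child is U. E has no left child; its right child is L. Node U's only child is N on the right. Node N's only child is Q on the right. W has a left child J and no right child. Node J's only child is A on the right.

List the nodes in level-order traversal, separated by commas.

M, B, V, Y, F, P, Z, G, W, K, U, E, J, X, N, L, A, Q

Level-order visits nodes level by level from the root, left to right within each level.
Level 0: M
Level 1: B, V
Level 2: Y, F, P
Level 3: Z, G, W, K, U
Level 4: E, J, X, N
Level 5: L, A, Q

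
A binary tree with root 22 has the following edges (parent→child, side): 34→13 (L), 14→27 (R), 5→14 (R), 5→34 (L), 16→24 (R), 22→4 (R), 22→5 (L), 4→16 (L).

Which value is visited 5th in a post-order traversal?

5

Post-order visits the left subtree, then the right subtree, then the node.
At 22: go left to 5.
  At 5: go left to 34.
    At 34: go left to 13.
      13 is a leaf — visit 13.
    At 34: no right child.
    Visit 34.
  At 5: go right to 14.
    At 14: no left child.
    At 14: go right to 27.
      27 is a leaf — visit 27.
    Visit 14.
  Visit 5.
At 22: go right to 4.
  At 4: go left to 16.
    At 16: no left child.
    At 16: go right to 24.
      24 is a leaf — visit 24.
    Visit 16.
  At 4: no right child.
  Visit 4.
Visit 22.
Full post-order sequence: 13, 34, 27, 14, 5, 24, 16, 4, 22.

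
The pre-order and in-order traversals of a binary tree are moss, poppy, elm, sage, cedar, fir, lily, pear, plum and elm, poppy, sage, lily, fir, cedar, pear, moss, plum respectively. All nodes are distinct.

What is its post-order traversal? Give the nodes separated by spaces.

The first element of pre-order is the root; it splits in-order into left and right subtrees.
Root moss: left subtree has 7 nodes {elm, poppy, sage, lily, fir, cedar, pear}, right has 1 {plum}.
  Root poppy: left subtree has 1 node {elm}, right has 5 {sage, lily, fir, cedar, pear}.
    Root sage: left subtree has 0 nodes { }, right has 4 {lily, fir, cedar, pear}.
      Root cedar: left subtree has 2 nodes {lily, fir}, right has 1 {pear}.
        Root fir: left subtree has 1 node {lily}, right has 0 { }.

elm lily fir pear cedar sage poppy plum moss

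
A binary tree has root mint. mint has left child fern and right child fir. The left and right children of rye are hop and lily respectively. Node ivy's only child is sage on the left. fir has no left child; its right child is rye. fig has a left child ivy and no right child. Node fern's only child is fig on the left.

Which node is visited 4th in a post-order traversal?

fern

Post-order visits the left subtree, then the right subtree, then the node.
At mint: go left to fern.
  At fern: go left to fig.
    At fig: go left to ivy.
      At ivy: go left to sage.
        sage is a leaf — visit sage.
      At ivy: no right child.
      Visit ivy.
    At fig: no right child.
    Visit fig.
  At fern: no right child.
  Visit fern.
At mint: go right to fir.
  At fir: no left child.
  At fir: go right to rye.
    At rye: go left to hop.
      hop is a leaf — visit hop.
    At rye: go right to lily.
      lily is a leaf — visit lily.
    Visit rye.
  Visit fir.
Visit mint.
Full post-order sequence: sage, ivy, fig, fern, hop, lily, rye, fir, mint.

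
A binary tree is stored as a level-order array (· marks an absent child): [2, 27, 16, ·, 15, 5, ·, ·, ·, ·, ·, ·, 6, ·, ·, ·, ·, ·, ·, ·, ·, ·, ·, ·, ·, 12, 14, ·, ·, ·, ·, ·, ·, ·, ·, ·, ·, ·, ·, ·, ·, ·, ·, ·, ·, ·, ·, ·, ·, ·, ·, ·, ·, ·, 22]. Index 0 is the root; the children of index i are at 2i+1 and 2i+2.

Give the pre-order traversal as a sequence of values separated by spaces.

2 27 15 16 5 6 12 14 22

Pre-order visits the node, then its left subtree, then its right subtree.
Visit 2.
At 2: go left to 27.
  Visit 27.
  At 27: no left child.
  At 27: go right to 15.
    15 is a leaf — visit 15.
At 2: go right to 16.
  Visit 16.
  At 16: go left to 5.
    Visit 5.
    At 5: no left child.
    At 5: go right to 6.
      Visit 6.
      At 6: go left to 12.
        12 is a leaf — visit 12.
      At 6: go right to 14.
        Visit 14.
        At 14: no left child.
        At 14: go right to 22.
          22 is a leaf — visit 22.
  At 16: no right child.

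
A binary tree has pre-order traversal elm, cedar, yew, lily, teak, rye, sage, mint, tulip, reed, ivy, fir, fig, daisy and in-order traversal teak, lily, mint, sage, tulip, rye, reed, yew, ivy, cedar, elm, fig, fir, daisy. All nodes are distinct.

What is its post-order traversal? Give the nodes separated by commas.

teak, mint, tulip, sage, reed, rye, lily, ivy, yew, cedar, fig, daisy, fir, elm

The first element of pre-order is the root; it splits in-order into left and right subtrees.
Root elm: left subtree has 10 nodes {teak, lily, mint, sage, tulip, rye, reed, yew, ivy, cedar}, right has 3 {fig, fir, daisy}.
  Root cedar: left subtree has 9 nodes {teak, lily, mint, sage, tulip, rye, reed, yew, ivy}, right has 0 { }.
    Root yew: left subtree has 7 nodes {teak, lily, mint, sage, tulip, rye, reed}, right has 1 {ivy}.
      Root lily: left subtree has 1 node {teak}, right has 5 {mint, sage, tulip, rye, reed}.
        Root rye: left subtree has 3 nodes {mint, sage, tulip}, right has 1 {reed}.
          Root sage: left subtree has 1 node {mint}, right has 1 {tulip}.
  Root fir: left subtree has 1 node {fig}, right has 1 {daisy}.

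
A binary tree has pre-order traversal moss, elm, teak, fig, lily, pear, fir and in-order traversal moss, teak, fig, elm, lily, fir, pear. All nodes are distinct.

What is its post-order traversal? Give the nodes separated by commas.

fig, teak, fir, pear, lily, elm, moss

The first element of pre-order is the root; it splits in-order into left and right subtrees.
Root moss: left subtree has 0 nodes { }, right has 6 {teak, fig, elm, lily, fir, pear}.
  Root elm: left subtree has 2 nodes {teak, fig}, right has 3 {lily, fir, pear}.
    Root teak: left subtree has 0 nodes { }, right has 1 {fig}.
    Root lily: left subtree has 0 nodes { }, right has 2 {fir, pear}.
      Root pear: left subtree has 1 node {fir}, right has 0 { }.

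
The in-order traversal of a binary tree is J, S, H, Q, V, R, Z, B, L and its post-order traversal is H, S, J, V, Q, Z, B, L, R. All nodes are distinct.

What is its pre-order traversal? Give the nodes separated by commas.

R, Q, J, S, H, V, L, B, Z

The last element of post-order is the root; it splits in-order into left and right subtrees.
Root R: left subtree has 5 nodes {J, S, H, Q, V}, right has 3 {Z, B, L}.
  Root Q: left subtree has 3 nodes {J, S, H}, right has 1 {V}.
    Root J: left subtree has 0 nodes { }, right has 2 {S, H}.
      Root S: left subtree has 0 nodes { }, right has 1 {H}.
  Root L: left subtree has 2 nodes {Z, B}, right has 0 { }.
    Root B: left subtree has 1 node {Z}, right has 0 { }.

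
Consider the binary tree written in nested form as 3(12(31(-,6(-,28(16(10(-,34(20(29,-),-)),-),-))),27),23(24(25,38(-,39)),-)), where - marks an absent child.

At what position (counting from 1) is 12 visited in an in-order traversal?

9

In-order visits the left subtree, then the node, then the right subtree.
At 3: go left to 12.
  At 12: go left to 31.
    At 31: no left child.
    Visit 31.
    At 31: go right to 6.
      At 6: no left child.
      Visit 6.
      At 6: go right to 28.
        At 28: go left to 16.
          At 16: go left to 10.
            At 10: no left child.
            Visit 10.
            At 10: go right to 34.
              At 34: go left to 20.
                At 20: go left to 29.
                  29 is a leaf — visit 29.
                Visit 20.
                At 20: no right child.
              Visit 34.
              At 34: no right child.
          Visit 16.
          At 16: no right child.
        Visit 28.
        At 28: no right child.
  Visit 12.
  At 12: go right to 27.
    27 is a leaf — visit 27.
Visit 3.
At 3: go right to 23.
  At 23: go left to 24.
    At 24: go left to 25.
      25 is a leaf — visit 25.
    Visit 24.
    At 24: go right to 38.
      At 38: no left child.
      Visit 38.
      At 38: go right to 39.
        39 is a leaf — visit 39.
  Visit 23.
  At 23: no right child.
Full in-order sequence: 31, 6, 10, 29, 20, 34, 16, 28, 12, 27, 3, 25, 24, 38, 39, 23.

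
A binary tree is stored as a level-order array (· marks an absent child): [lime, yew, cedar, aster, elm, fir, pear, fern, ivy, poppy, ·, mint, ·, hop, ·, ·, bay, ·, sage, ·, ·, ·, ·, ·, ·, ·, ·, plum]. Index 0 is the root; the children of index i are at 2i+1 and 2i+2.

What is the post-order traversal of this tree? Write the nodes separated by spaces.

bay fern sage ivy aster poppy elm yew mint fir plum hop pear cedar lime

Post-order visits the left subtree, then the right subtree, then the node.
At lime: go left to yew.
  At yew: go left to aster.
    At aster: go left to fern.
      At fern: no left child.
      At fern: go right to bay.
        bay is a leaf — visit bay.
      Visit fern.
    At aster: go right to ivy.
      At ivy: no left child.
      At ivy: go right to sage.
        sage is a leaf — visit sage.
      Visit ivy.
    Visit aster.
  At yew: go right to elm.
    At elm: go left to poppy.
      poppy is a leaf — visit poppy.
    At elm: no right child.
    Visit elm.
  Visit yew.
At lime: go right to cedar.
  At cedar: go left to fir.
    At fir: go left to mint.
      mint is a leaf — visit mint.
    At fir: no right child.
    Visit fir.
  At cedar: go right to pear.
    At pear: go left to hop.
      At hop: go left to plum.
        plum is a leaf — visit plum.
      At hop: no right child.
      Visit hop.
    At pear: no right child.
    Visit pear.
  Visit cedar.
Visit lime.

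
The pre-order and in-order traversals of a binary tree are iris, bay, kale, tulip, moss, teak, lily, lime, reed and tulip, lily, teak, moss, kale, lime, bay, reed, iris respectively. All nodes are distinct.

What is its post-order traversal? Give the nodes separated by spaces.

The first element of pre-order is the root; it splits in-order into left and right subtrees.
Root iris: left subtree has 8 nodes {tulip, lily, teak, moss, kale, lime, bay, reed}, right has 0 { }.
  Root bay: left subtree has 6 nodes {tulip, lily, teak, moss, kale, lime}, right has 1 {reed}.
    Root kale: left subtree has 4 nodes {tulip, lily, teak, moss}, right has 1 {lime}.
      Root tulip: left subtree has 0 nodes { }, right has 3 {lily, teak, moss}.
        Root moss: left subtree has 2 nodes {lily, teak}, right has 0 { }.
          Root teak: left subtree has 1 node {lily}, right has 0 { }.

lily teak moss tulip lime kale reed bay iris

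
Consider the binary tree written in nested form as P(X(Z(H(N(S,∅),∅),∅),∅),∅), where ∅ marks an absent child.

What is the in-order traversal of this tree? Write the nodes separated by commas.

In-order visits the left subtree, then the node, then the right subtree.
At P: go left to X.
  At X: go left to Z.
    At Z: go left to H.
      At H: go left to N.
        At N: go left to S.
          S is a leaf — visit S.
        Visit N.
        At N: no right child.
      Visit H.
      At H: no right child.
    Visit Z.
    At Z: no right child.
  Visit X.
  At X: no right child.
Visit P.
At P: no right child.

S, N, H, Z, X, P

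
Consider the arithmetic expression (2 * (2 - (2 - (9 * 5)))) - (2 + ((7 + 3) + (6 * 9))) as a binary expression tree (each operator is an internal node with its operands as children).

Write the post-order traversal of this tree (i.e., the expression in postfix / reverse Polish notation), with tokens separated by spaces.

2 2 2 9 5 * - - * 2 7 3 + 6 9 * + + -

Post-order on an expression tree gives postfix notation: for each operator, emit left operand, right operand, then the operator.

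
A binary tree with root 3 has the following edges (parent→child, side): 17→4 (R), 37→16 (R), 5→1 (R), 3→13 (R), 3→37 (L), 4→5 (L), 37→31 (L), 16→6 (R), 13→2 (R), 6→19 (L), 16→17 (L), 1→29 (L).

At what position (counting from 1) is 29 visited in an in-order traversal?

5

In-order visits the left subtree, then the node, then the right subtree.
At 3: go left to 37.
  At 37: go left to 31.
    31 is a leaf — visit 31.
  Visit 37.
  At 37: go right to 16.
    At 16: go left to 17.
      At 17: no left child.
      Visit 17.
      At 17: go right to 4.
        At 4: go left to 5.
          At 5: no left child.
          Visit 5.
          At 5: go right to 1.
            At 1: go left to 29.
              29 is a leaf — visit 29.
            Visit 1.
            At 1: no right child.
        Visit 4.
        At 4: no right child.
    Visit 16.
    At 16: go right to 6.
      At 6: go left to 19.
        19 is a leaf — visit 19.
      Visit 6.
      At 6: no right child.
Visit 3.
At 3: go right to 13.
  At 13: no left child.
  Visit 13.
  At 13: go right to 2.
    2 is a leaf — visit 2.
Full in-order sequence: 31, 37, 17, 5, 29, 1, 4, 16, 19, 6, 3, 13, 2.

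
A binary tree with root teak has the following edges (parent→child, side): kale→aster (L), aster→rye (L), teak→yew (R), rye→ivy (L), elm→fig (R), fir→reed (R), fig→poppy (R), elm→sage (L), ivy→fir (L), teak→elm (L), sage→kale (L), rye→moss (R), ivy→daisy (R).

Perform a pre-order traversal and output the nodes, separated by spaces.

teak elm sage kale aster rye ivy fir reed daisy moss fig poppy yew

Pre-order visits the node, then its left subtree, then its right subtree.
Visit teak.
At teak: go left to elm.
  Visit elm.
  At elm: go left to sage.
    Visit sage.
    At sage: go left to kale.
      Visit kale.
      At kale: go left to aster.
        Visit aster.
        At aster: go left to rye.
          Visit rye.
          At rye: go left to ivy.
            Visit ivy.
            At ivy: go left to fir.
              Visit fir.
              At fir: no left child.
              At fir: go right to reed.
                reed is a leaf — visit reed.
            At ivy: go right to daisy.
              daisy is a leaf — visit daisy.
          At rye: go right to moss.
            moss is a leaf — visit moss.
        At aster: no right child.
      At kale: no right child.
    At sage: no right child.
  At elm: go right to fig.
    Visit fig.
    At fig: no left child.
    At fig: go right to poppy.
      poppy is a leaf — visit poppy.
At teak: go right to yew.
  yew is a leaf — visit yew.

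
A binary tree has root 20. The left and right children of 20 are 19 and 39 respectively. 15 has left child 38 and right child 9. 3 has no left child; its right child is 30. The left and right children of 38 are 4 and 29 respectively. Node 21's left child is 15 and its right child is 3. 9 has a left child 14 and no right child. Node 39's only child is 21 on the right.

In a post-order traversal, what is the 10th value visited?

21

Post-order visits the left subtree, then the right subtree, then the node.
At 20: go left to 19.
  19 is a leaf — visit 19.
At 20: go right to 39.
  At 39: no left child.
  At 39: go right to 21.
    At 21: go left to 15.
      At 15: go left to 38.
        At 38: go left to 4.
          4 is a leaf — visit 4.
        At 38: go right to 29.
          29 is a leaf — visit 29.
        Visit 38.
      At 15: go right to 9.
        At 9: go left to 14.
          14 is a leaf — visit 14.
        At 9: no right child.
        Visit 9.
      Visit 15.
    At 21: go right to 3.
      At 3: no left child.
      At 3: go right to 30.
        30 is a leaf — visit 30.
      Visit 3.
    Visit 21.
  Visit 39.
Visit 20.
Full post-order sequence: 19, 4, 29, 38, 14, 9, 15, 30, 3, 21, 39, 20.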